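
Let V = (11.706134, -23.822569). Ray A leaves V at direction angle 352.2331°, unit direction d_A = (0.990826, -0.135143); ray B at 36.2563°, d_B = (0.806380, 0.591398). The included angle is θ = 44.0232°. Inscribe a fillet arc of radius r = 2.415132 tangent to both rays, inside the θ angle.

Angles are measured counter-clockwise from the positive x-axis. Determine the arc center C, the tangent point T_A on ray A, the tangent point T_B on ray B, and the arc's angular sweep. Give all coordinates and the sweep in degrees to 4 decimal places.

bisector direction at 14.2447° = (0.969254,0.246064)
center distance |VC| = r/sin(θ/2) = 2.415132/sin(22.0116°) = 6.443887
C = V + |VC|·bis = (17.9519,-22.2370)
T_A = V + ((C−V)·d_A)·d_A = V + 5.9742·d_A = (17.6255,-24.6299)
T_B = V + ((C−V)·d_B)·d_B = V + 5.9742·d_B = (16.5236,-20.2894)
sweep = 180° − θ = 135.9768°

center=(17.9519,-22.2370) T_A=(17.6255,-24.6299) T_B=(16.5236,-20.2894) sweep=135.9768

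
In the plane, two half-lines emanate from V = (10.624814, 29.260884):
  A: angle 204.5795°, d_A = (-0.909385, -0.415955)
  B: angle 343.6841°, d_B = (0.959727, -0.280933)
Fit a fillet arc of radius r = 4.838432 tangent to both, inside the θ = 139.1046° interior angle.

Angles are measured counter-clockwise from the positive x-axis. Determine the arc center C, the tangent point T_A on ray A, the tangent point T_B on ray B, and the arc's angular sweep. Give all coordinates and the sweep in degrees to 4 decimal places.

center=(10.9969,24.1105) T_A=(8.9843,28.5105) T_B=(12.3561,28.7541) sweep=40.8954

bisector direction at 274.1318° = (0.072051,-0.997401)
center distance |VC| = r/sin(θ/2) = 4.838432/sin(69.5523°) = 5.163795
C = V + |VC|·bis = (10.9969,24.1105)
T_A = V + ((C−V)·d_A)·d_A = V + 1.8040·d_A = (8.9843,28.5105)
T_B = V + ((C−V)·d_B)·d_B = V + 1.8040·d_B = (12.3561,28.7541)
sweep = 180° − θ = 40.8954°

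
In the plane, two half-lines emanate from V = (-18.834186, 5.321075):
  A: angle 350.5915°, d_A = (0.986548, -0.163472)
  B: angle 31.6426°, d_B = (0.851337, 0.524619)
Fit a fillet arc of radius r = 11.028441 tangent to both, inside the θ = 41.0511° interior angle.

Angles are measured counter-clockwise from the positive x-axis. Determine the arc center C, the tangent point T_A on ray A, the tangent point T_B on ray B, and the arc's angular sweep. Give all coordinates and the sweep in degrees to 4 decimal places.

center=(12.0293,11.3858) T_A=(10.2264,0.5057) T_B=(6.2435,20.7747) sweep=138.9489

bisector direction at 11.1171° = (0.981235,0.192814)
center distance |VC| = r/sin(θ/2) = 11.028441/sin(20.5255°) = 31.453661
C = V + |VC|·bis = (12.0293,11.3858)
T_A = V + ((C−V)·d_A)·d_A = V + 29.4569·d_A = (10.2264,0.5057)
T_B = V + ((C−V)·d_B)·d_B = V + 29.4569·d_B = (6.2435,20.7747)
sweep = 180° − θ = 138.9489°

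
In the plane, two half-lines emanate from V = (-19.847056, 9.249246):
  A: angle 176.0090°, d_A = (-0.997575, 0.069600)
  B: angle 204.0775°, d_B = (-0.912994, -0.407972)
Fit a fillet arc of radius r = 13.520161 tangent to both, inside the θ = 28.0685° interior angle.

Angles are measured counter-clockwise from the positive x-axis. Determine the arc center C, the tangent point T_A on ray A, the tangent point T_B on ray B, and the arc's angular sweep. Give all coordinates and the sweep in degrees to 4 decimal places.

center=(-74.7455,-0.4736) T_A=(-73.8045,13.0138) T_B=(-69.2297,-12.8174) sweep=151.9315

bisector direction at 190.0433° = (-0.984676,-0.174392)
center distance |VC| = r/sin(θ/2) = 13.520161/sin(14.0343°) = 55.752811
C = V + |VC|·bis = (-74.7455,-0.4736)
T_A = V + ((C−V)·d_A)·d_A = V + 54.0886·d_A = (-73.8045,13.0138)
T_B = V + ((C−V)·d_B)·d_B = V + 54.0886·d_B = (-69.2297,-12.8174)
sweep = 180° − θ = 151.9315°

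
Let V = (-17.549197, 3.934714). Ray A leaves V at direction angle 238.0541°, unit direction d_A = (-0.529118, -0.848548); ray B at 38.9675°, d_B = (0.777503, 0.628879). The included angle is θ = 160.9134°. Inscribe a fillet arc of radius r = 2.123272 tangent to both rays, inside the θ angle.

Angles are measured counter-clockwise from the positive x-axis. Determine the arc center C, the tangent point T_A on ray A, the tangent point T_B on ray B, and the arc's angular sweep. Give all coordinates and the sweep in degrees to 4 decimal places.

bisector direction at 318.5108° = (0.749081,-0.662479)
center distance |VC| = r/sin(θ/2) = 2.123272/sin(80.4567°) = 2.153069
C = V + |VC|·bis = (-15.9364,2.5084)
T_A = V + ((C−V)·d_A)·d_A = V + 0.3570·d_A = (-17.7381,3.6318)
T_B = V + ((C−V)·d_B)·d_B = V + 0.3570·d_B = (-17.2717,4.1592)
sweep = 180° − θ = 19.0866°

center=(-15.9364,2.5084) T_A=(-17.7381,3.6318) T_B=(-17.2717,4.1592) sweep=19.0866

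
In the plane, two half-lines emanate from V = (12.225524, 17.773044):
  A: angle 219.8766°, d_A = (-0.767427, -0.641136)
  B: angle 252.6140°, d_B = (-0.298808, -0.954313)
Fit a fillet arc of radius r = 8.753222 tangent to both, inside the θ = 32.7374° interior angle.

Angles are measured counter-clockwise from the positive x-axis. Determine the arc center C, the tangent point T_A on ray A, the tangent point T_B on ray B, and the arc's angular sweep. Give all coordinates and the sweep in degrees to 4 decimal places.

bisector direction at 236.2453° = (-0.555638,-0.831424)
center distance |VC| = r/sin(θ/2) = 8.753222/sin(16.3687°) = 31.059911
C = V + |VC|·bis = (-5.0326,-8.0509)
T_A = V + ((C−V)·d_A)·d_A = V + 29.8010·d_A = (-10.6446,-1.3335)
T_B = V + ((C−V)·d_B)·d_B = V + 29.8010·d_B = (3.3208,-10.6664)
sweep = 180° − θ = 147.2626°

center=(-5.0326,-8.0509) T_A=(-10.6446,-1.3335) T_B=(3.3208,-10.6664) sweep=147.2626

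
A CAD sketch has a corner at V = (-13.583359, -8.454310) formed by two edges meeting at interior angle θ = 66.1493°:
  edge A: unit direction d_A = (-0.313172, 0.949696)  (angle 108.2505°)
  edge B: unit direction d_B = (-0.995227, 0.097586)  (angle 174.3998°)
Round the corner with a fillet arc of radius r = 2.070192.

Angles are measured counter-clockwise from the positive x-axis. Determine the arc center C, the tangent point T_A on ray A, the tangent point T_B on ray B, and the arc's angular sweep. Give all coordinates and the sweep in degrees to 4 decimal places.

center=(-16.5449,-6.0838) T_A=(-14.5789,-5.4355) T_B=(-16.7469,-8.1441) sweep=113.8507

bisector direction at 141.3252° = (-0.780705,0.624900)
center distance |VC| = r/sin(θ/2) = 2.070192/sin(33.0746°) = 3.793428
C = V + |VC|·bis = (-16.5449,-6.0838)
T_A = V + ((C−V)·d_A)·d_A = V + 3.1787·d_A = (-14.5789,-5.4355)
T_B = V + ((C−V)·d_B)·d_B = V + 3.1787·d_B = (-16.7469,-8.1441)
sweep = 180° − θ = 113.8507°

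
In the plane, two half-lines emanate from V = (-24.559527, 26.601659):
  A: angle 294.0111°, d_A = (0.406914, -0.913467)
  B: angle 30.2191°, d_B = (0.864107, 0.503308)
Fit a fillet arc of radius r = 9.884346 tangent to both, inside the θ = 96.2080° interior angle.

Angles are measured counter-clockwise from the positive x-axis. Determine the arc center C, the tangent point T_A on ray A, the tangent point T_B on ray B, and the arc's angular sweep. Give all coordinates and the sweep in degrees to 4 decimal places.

center=(-11.9222,22.5236) T_A=(-20.9512,18.5015) T_B=(-16.8971,31.0647) sweep=83.7920

bisector direction at 342.1151° = (0.951675,-0.307106)
center distance |VC| = r/sin(θ/2) = 9.884346/sin(48.1040°) = 13.279019
C = V + |VC|·bis = (-11.9222,22.5236)
T_A = V + ((C−V)·d_A)·d_A = V + 8.8675·d_A = (-20.9512,18.5015)
T_B = V + ((C−V)·d_B)·d_B = V + 8.8675·d_B = (-16.8971,31.0647)
sweep = 180° − θ = 83.7920°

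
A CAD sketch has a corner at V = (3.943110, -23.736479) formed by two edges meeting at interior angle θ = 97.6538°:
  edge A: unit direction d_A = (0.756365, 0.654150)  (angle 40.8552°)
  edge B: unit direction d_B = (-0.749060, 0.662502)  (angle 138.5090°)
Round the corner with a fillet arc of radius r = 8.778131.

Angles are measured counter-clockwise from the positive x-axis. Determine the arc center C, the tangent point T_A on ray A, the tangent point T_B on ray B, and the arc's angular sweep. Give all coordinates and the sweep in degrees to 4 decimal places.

center=(4.0078,-12.0748) T_A=(9.7500,-18.7143) T_B=(-1.8077,-18.6502) sweep=82.3462

bisector direction at 89.6821° = (0.005548,0.999985)
center distance |VC| = r/sin(θ/2) = 8.778131/sin(48.8269°) = 11.661818
C = V + |VC|·bis = (4.0078,-12.0748)
T_A = V + ((C−V)·d_A)·d_A = V + 7.6774·d_A = (9.7500,-18.7143)
T_B = V + ((C−V)·d_B)·d_B = V + 7.6774·d_B = (-1.8077,-18.6502)
sweep = 180° − θ = 82.3462°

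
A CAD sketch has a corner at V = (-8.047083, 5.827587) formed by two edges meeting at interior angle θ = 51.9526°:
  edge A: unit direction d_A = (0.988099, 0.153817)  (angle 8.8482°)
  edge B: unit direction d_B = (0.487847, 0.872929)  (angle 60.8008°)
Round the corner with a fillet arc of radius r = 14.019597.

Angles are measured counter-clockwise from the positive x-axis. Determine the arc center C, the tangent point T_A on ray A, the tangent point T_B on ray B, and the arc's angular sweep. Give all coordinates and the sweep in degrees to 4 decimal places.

bisector direction at 34.8245° = (0.820905,0.571065)
center distance |VC| = r/sin(θ/2) = 14.019597/sin(25.9763°) = 32.008261
C = V + |VC|·bis = (18.2287,24.1064)
T_A = V + ((C−V)·d_A)·d_A = V + 28.7746·d_A = (20.3851,10.2536)
T_B = V + ((C−V)·d_B)·d_B = V + 28.7746·d_B = (5.9906,30.9458)
sweep = 180° − θ = 128.0474°

center=(18.2287,24.1064) T_A=(20.3851,10.2536) T_B=(5.9906,30.9458) sweep=128.0474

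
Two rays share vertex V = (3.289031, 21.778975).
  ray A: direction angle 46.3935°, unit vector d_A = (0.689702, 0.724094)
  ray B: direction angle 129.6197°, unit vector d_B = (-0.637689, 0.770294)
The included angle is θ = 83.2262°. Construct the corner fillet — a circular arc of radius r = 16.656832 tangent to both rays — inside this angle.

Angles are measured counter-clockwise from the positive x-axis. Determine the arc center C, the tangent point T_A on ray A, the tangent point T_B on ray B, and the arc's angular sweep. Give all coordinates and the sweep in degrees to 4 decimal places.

center=(4.1615,46.8457) T_A=(16.2226,35.3575) T_B=(-8.6692,36.2238) sweep=96.7738

bisector direction at 88.0066° = (0.034784,0.999395)
center distance |VC| = r/sin(θ/2) = 16.656832/sin(41.6131°) = 25.081920
C = V + |VC|·bis = (4.1615,46.8457)
T_A = V + ((C−V)·d_A)·d_A = V + 18.7524·d_A = (16.2226,35.3575)
T_B = V + ((C−V)·d_B)·d_B = V + 18.7524·d_B = (-8.6692,36.2238)
sweep = 180° − θ = 96.7738°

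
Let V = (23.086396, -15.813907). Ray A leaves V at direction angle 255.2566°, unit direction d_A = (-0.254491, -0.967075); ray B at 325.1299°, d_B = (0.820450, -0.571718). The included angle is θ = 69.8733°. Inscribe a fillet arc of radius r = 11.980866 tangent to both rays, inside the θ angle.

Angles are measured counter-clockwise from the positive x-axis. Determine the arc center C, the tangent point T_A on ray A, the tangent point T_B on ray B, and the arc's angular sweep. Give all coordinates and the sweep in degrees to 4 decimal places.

center=(30.3081,-35.4490) T_A=(18.7217,-32.4000) T_B=(37.1578,-25.6193) sweep=110.1267

bisector direction at 290.1932° = (0.345188,-0.938534)
center distance |VC| = r/sin(θ/2) = 11.980866/sin(34.9367°) = 20.921051
C = V + |VC|·bis = (30.3081,-35.4490)
T_A = V + ((C−V)·d_A)·d_A = V + 17.1508·d_A = (18.7217,-32.4000)
T_B = V + ((C−V)·d_B)·d_B = V + 17.1508·d_B = (37.1578,-25.6193)
sweep = 180° − θ = 110.1267°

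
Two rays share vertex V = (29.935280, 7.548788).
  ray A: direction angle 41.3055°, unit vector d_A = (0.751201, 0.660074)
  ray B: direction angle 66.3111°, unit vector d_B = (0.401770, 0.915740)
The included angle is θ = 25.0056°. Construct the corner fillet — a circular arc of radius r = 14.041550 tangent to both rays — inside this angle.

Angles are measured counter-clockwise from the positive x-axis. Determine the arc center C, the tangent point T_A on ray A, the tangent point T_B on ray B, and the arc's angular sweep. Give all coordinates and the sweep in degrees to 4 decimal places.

center=(68.2349,59.8945) T_A=(77.5033,49.3464) T_B=(55.3765,65.5359) sweep=154.9944

bisector direction at 53.8083° = (0.590489,0.807046)
center distance |VC| = r/sin(θ/2) = 14.041550/sin(12.5028°) = 64.860841
C = V + |VC|·bis = (68.2349,59.8945)
T_A = V + ((C−V)·d_A)·d_A = V + 63.3227·d_A = (77.5033,49.3464)
T_B = V + ((C−V)·d_B)·d_B = V + 63.3227·d_B = (55.3765,65.5359)
sweep = 180° − θ = 154.9944°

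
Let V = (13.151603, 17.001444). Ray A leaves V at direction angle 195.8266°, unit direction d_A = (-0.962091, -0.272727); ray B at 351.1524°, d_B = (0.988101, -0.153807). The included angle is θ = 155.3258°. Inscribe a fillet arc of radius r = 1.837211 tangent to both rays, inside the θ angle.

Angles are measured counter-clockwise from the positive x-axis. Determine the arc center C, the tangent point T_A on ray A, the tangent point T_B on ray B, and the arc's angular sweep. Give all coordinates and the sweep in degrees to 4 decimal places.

bisector direction at 273.4895° = (0.060866,-0.998146)
center distance |VC| = r/sin(θ/2) = 1.837211/sin(77.6629°) = 1.880640
C = V + |VC|·bis = (13.2661,15.1243)
T_A = V + ((C−V)·d_A)·d_A = V + 0.4018·d_A = (12.7650,16.8919)
T_B = V + ((C−V)·d_B)·d_B = V + 0.4018·d_B = (13.5486,16.9396)
sweep = 180° − θ = 24.6742°

center=(13.2661,15.1243) T_A=(12.7650,16.8919) T_B=(13.5486,16.9396) sweep=24.6742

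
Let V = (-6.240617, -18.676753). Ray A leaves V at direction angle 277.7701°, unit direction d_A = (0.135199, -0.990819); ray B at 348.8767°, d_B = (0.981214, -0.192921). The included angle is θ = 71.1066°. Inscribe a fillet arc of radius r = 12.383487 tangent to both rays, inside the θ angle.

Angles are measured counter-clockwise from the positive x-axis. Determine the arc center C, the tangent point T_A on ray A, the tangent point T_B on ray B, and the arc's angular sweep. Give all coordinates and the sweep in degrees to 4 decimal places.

center=(8.3717,-34.1703) T_A=(-3.8980,-35.8446) T_B=(10.7608,-22.0195) sweep=108.8934

bisector direction at 313.3234° = (0.686116,-0.727493)
center distance |VC| = r/sin(θ/2) = 12.383487/sin(35.5533°) = 21.297228
C = V + |VC|·bis = (8.3717,-34.1703)
T_A = V + ((C−V)·d_A)·d_A = V + 17.3269·d_A = (-3.8980,-35.8446)
T_B = V + ((C−V)·d_B)·d_B = V + 17.3269·d_B = (10.7608,-22.0195)
sweep = 180° − θ = 108.8934°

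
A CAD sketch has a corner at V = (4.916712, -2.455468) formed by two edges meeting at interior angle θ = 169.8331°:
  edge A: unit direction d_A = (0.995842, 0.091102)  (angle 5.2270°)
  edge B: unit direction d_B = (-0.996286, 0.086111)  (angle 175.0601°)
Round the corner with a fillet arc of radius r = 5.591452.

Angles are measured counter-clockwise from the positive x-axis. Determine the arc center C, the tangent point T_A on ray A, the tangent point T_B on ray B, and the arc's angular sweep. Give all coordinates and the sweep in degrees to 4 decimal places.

center=(4.9026,3.1580) T_A=(5.4120,-2.4102) T_B=(4.4212,-2.4126) sweep=10.1669

bisector direction at 90.1436° = (-0.002505,0.999997)
center distance |VC| = r/sin(θ/2) = 5.591452/sin(84.9166°) = 5.613532
C = V + |VC|·bis = (4.9026,3.1580)
T_A = V + ((C−V)·d_A)·d_A = V + 0.4974·d_A = (5.4120,-2.4102)
T_B = V + ((C−V)·d_B)·d_B = V + 0.4974·d_B = (4.4212,-2.4126)
sweep = 180° − θ = 10.1669°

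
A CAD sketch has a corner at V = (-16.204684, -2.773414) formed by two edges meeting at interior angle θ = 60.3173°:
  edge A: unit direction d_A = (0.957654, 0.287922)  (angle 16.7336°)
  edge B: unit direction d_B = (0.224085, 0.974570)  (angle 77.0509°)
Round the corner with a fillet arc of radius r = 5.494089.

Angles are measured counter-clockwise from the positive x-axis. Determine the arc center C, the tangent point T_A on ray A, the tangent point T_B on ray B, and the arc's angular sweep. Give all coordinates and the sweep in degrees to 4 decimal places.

center=(-8.7315,5.2105) T_A=(-7.1496,-0.0510) T_B=(-14.0858,6.4416) sweep=119.6827

bisector direction at 46.8922° = (0.683373,0.730070)
center distance |VC| = r/sin(θ/2) = 5.494089/sin(30.1587°) = 10.935772
C = V + |VC|·bis = (-8.7315,5.2105)
T_A = V + ((C−V)·d_A)·d_A = V + 9.4555·d_A = (-7.1496,-0.0510)
T_B = V + ((C−V)·d_B)·d_B = V + 9.4555·d_B = (-14.0858,6.4416)
sweep = 180° − θ = 119.6827°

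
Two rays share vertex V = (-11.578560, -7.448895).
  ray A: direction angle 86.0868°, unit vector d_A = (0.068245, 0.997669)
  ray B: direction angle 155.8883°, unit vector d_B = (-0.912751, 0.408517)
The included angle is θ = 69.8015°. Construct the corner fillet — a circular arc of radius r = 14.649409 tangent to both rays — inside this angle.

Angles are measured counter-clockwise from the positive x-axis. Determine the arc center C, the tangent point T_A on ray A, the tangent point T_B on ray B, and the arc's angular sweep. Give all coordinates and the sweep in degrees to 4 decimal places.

center=(-24.7607,14.5007) T_A=(-10.1455,13.5010) T_B=(-30.7453,1.1295) sweep=110.1985

bisector direction at 120.9875° = (-0.514852,0.857279)
center distance |VC| = r/sin(θ/2) = 14.649409/sin(34.9008°) = 25.603845
C = V + |VC|·bis = (-24.7607,14.5007)
T_A = V + ((C−V)·d_A)·d_A = V + 20.9988·d_A = (-10.1455,13.5010)
T_B = V + ((C−V)·d_B)·d_B = V + 20.9988·d_B = (-30.7453,1.1295)
sweep = 180° − θ = 110.1985°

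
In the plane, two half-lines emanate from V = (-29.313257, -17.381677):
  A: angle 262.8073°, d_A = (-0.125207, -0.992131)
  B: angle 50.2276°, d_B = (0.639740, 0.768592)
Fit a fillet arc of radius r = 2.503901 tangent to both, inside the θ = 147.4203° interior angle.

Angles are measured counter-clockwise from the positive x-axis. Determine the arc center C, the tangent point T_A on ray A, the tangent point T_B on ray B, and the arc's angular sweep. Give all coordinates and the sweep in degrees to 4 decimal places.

center=(-26.9207,-18.4211) T_A=(-29.4049,-18.1076) T_B=(-28.8452,-16.8193) sweep=32.5797

bisector direction at 336.5174° = (0.917181,-0.398470)
center distance |VC| = r/sin(θ/2) = 2.503901/sin(73.7101°) = 2.608624
C = V + |VC|·bis = (-26.9207,-18.4211)
T_A = V + ((C−V)·d_A)·d_A = V + 0.7317·d_A = (-29.4049,-18.1076)
T_B = V + ((C−V)·d_B)·d_B = V + 0.7317·d_B = (-28.8452,-16.8193)
sweep = 180° − θ = 32.5797°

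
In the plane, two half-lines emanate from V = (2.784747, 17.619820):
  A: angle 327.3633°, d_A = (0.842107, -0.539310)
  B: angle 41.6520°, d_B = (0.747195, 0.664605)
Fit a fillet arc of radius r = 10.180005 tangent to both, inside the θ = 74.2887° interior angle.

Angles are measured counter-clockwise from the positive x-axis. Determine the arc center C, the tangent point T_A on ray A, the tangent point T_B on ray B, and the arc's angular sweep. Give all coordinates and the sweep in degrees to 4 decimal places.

center=(19.5918,18.9448) T_A=(14.1016,10.3722) T_B=(12.8261,26.5513) sweep=105.7113

bisector direction at 4.5077° = (0.996907,0.078592)
center distance |VC| = r/sin(θ/2) = 10.180005/sin(37.1444°) = 16.859193
C = V + |VC|·bis = (19.5918,18.9448)
T_A = V + ((C−V)·d_A)·d_A = V + 13.4387·d_A = (14.1016,10.3722)
T_B = V + ((C−V)·d_B)·d_B = V + 13.4387·d_B = (12.8261,26.5513)
sweep = 180° − θ = 105.7113°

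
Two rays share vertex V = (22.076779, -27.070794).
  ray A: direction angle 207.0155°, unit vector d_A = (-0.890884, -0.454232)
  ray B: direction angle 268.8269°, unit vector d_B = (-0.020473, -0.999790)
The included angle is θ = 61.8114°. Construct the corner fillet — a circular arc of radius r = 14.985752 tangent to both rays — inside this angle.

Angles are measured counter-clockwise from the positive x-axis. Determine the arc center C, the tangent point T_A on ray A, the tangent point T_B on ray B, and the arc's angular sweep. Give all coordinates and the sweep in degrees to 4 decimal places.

center=(6.5817,-51.7925) T_A=(-0.2253,-38.4419) T_B=(21.5643,-52.0993) sweep=118.1886

bisector direction at 237.9212° = (-0.531085,-0.847318)
center distance |VC| = r/sin(θ/2) = 14.985752/sin(30.9057°) = 29.176354
C = V + |VC|·bis = (6.5817,-51.7925)
T_A = V + ((C−V)·d_A)·d_A = V + 25.0337·d_A = (-0.2253,-38.4419)
T_B = V + ((C−V)·d_B)·d_B = V + 25.0337·d_B = (21.5643,-52.0993)
sweep = 180° − θ = 118.1886°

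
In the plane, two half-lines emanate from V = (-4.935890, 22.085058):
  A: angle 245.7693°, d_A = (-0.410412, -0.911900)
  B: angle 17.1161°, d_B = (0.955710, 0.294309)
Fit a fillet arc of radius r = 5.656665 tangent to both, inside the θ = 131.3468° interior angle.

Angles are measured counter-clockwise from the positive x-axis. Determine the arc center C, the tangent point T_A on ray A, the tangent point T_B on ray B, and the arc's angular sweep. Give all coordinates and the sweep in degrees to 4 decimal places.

bisector direction at 311.4427° = (0.661871,-0.749618)
center distance |VC| = r/sin(θ/2) = 5.656665/sin(65.6734°) = 6.207846
C = V + |VC|·bis = (-0.8271,17.4315)
T_A = V + ((C−V)·d_A)·d_A = V + 2.5572·d_A = (-5.9854,19.7531)
T_B = V + ((C−V)·d_B)·d_B = V + 2.5572·d_B = (-2.4919,22.8377)
sweep = 180° − θ = 48.6532°

center=(-0.8271,17.4315) T_A=(-5.9854,19.7531) T_B=(-2.4919,22.8377) sweep=48.6532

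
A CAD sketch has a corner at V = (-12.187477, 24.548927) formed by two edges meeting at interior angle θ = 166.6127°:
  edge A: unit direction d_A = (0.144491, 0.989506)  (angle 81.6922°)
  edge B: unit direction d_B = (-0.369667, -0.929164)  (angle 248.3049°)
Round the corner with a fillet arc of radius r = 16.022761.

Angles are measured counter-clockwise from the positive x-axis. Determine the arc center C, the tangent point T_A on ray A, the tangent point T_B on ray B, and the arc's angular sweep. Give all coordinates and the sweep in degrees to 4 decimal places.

bisector direction at 164.9985° = (-0.965919,0.258843)
center distance |VC| = r/sin(θ/2) = 16.022761/sin(83.3063°) = 16.132729
C = V + |VC|·bis = (-27.7704,28.7248)
T_A = V + ((C−V)·d_A)·d_A = V + 1.8804·d_A = (-11.9158,26.4096)
T_B = V + ((C−V)·d_B)·d_B = V + 1.8804·d_B = (-12.8826,22.8017)
sweep = 180° − θ = 13.3873°

center=(-27.7704,28.7248) T_A=(-11.9158,26.4096) T_B=(-12.8826,22.8017) sweep=13.3873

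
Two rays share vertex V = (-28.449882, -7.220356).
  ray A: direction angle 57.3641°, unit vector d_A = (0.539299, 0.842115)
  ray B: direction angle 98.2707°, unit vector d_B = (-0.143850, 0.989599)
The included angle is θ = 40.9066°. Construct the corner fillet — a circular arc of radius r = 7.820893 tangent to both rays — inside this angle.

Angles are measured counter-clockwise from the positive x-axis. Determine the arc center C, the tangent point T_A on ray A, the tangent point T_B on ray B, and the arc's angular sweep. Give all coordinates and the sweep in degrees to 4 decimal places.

center=(-23.7269,14.6566) T_A=(-17.1408,10.4388) T_B=(-31.4664,13.5316) sweep=139.0934

bisector direction at 77.8174° = (0.211028,0.977480)
center distance |VC| = r/sin(θ/2) = 7.820893/sin(20.4533°) = 22.380974
C = V + |VC|·bis = (-23.7269,14.6566)
T_A = V + ((C−V)·d_A)·d_A = V + 20.9700·d_A = (-17.1408,10.4388)
T_B = V + ((C−V)·d_B)·d_B = V + 20.9700·d_B = (-31.4664,13.5316)
sweep = 180° − θ = 139.0934°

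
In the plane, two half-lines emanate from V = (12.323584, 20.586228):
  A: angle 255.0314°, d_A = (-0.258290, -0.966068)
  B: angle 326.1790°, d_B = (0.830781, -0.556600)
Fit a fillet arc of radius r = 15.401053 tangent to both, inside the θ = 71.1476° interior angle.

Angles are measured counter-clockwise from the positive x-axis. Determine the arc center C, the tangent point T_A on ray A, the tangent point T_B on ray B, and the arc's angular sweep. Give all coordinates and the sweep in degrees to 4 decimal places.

bisector direction at 290.6052° = (0.351927,-0.936028)
center distance |VC| = r/sin(θ/2) = 15.401053/sin(35.5738°) = 26.473612
C = V + |VC|·bis = (21.6404,-4.1938)
T_A = V + ((C−V)·d_A)·d_A = V + 21.5328·d_A = (6.7619,-0.2159)
T_B = V + ((C−V)·d_B)·d_B = V + 21.5328·d_B = (30.2126,8.6011)
sweep = 180° − θ = 108.8524°

center=(21.6404,-4.1938) T_A=(6.7619,-0.2159) T_B=(30.2126,8.6011) sweep=108.8524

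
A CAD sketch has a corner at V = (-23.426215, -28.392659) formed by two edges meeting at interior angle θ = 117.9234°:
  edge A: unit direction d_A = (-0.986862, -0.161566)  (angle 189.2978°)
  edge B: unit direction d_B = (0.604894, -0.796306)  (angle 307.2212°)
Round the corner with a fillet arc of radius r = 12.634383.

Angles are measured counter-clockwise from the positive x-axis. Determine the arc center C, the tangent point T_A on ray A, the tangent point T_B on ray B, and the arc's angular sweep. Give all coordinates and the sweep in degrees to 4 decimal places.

bisector direction at 248.2595° = (-0.370403,-0.928871)
center distance |VC| = r/sin(θ/2) = 12.634383/sin(58.9617°) = 14.745619
C = V + |VC|·bis = (-28.8880,-42.0894)
T_A = V + ((C−V)·d_A)·d_A = V + 7.6030·d_A = (-30.9293,-29.6210)
T_B = V + ((C−V)·d_B)·d_B = V + 7.6030·d_B = (-18.8272,-34.4470)
sweep = 180° − θ = 62.0766°

center=(-28.8880,-42.0894) T_A=(-30.9293,-29.6210) T_B=(-18.8272,-34.4470) sweep=62.0766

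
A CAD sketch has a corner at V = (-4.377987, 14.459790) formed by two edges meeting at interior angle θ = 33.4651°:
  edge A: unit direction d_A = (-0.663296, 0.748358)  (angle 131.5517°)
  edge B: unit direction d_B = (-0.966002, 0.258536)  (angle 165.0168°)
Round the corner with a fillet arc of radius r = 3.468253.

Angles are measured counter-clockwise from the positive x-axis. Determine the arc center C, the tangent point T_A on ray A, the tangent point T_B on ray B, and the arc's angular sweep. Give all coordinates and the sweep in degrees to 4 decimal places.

bisector direction at 148.2843° = (-0.850667,0.525706)
center distance |VC| = r/sin(θ/2) = 3.468253/sin(16.7325°) = 12.046535
C = V + |VC|·bis = (-14.6256,20.7927)
T_A = V + ((C−V)·d_A)·d_A = V + 11.5365·d_A = (-12.0301,23.0932)
T_B = V + ((C−V)·d_B)·d_B = V + 11.5365·d_B = (-15.5222,17.4424)
sweep = 180° − θ = 146.5349°

center=(-14.6256,20.7927) T_A=(-12.0301,23.0932) T_B=(-15.5222,17.4424) sweep=146.5349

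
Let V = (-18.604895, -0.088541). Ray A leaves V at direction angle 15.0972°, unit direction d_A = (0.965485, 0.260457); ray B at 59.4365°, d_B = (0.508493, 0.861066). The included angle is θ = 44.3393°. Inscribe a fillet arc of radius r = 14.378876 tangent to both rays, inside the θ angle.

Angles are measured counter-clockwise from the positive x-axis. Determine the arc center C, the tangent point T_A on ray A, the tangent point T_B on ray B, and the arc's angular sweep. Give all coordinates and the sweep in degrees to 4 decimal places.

center=(11.7199,22.9850) T_A=(15.4649,9.1024) T_B=(-0.6613,30.2966) sweep=135.6607

bisector direction at 37.2669° = (0.795824,0.605528)
center distance |VC| = r/sin(θ/2) = 14.378876/sin(22.1697°) = 38.104849
C = V + |VC|·bis = (11.7199,22.9850)
T_A = V + ((C−V)·d_A)·d_A = V + 35.2878·d_A = (15.4649,9.1024)
T_B = V + ((C−V)·d_B)·d_B = V + 35.2878·d_B = (-0.6613,30.2966)
sweep = 180° − θ = 135.6607°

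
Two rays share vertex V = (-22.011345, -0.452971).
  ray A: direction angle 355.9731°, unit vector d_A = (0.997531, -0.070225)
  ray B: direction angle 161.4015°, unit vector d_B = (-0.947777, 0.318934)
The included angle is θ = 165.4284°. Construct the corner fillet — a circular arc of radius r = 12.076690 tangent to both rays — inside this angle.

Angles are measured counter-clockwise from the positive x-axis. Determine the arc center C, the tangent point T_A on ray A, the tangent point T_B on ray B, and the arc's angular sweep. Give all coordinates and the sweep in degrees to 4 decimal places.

bisector direction at 78.6873° = (0.196163,0.980571)
center distance |VC| = r/sin(θ/2) = 12.076690/sin(82.7142°) = 12.174992
C = V + |VC|·bis = (-19.6231,11.4855)
T_A = V + ((C−V)·d_A)·d_A = V + 1.5440·d_A = (-20.4711,-0.5614)
T_B = V + ((C−V)·d_B)·d_B = V + 1.5440·d_B = (-23.4747,0.0395)
sweep = 180° − θ = 14.5716°

center=(-19.6231,11.4855) T_A=(-20.4711,-0.5614) T_B=(-23.4747,0.0395) sweep=14.5716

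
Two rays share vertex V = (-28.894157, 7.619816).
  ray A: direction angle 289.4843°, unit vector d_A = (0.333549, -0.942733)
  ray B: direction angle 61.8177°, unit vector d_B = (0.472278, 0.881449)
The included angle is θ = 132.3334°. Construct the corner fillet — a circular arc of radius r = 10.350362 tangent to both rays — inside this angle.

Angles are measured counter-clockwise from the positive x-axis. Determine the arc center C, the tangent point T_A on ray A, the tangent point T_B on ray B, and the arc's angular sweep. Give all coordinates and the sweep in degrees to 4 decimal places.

center=(-17.6115,6.7618) T_A=(-27.3691,3.3094) T_B=(-26.7348,11.6500) sweep=47.6666

bisector direction at 355.6510° = (0.997121,-0.075832)
center distance |VC| = r/sin(θ/2) = 10.350362/sin(66.1667°) = 11.315272
C = V + |VC|·bis = (-17.6115,6.7618)
T_A = V + ((C−V)·d_A)·d_A = V + 4.5722·d_A = (-27.3691,3.3094)
T_B = V + ((C−V)·d_B)·d_B = V + 4.5722·d_B = (-26.7348,11.6500)
sweep = 180° − θ = 47.6666°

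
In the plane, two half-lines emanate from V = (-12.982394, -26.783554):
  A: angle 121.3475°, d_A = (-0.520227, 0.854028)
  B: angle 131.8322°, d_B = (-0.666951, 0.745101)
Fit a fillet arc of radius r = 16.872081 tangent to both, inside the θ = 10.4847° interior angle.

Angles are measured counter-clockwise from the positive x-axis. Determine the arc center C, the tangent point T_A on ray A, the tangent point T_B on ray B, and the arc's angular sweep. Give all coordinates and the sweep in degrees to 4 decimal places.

center=(-123.0547,121.4837) T_A=(-108.6454,130.2610) T_B=(-135.6261,110.2309) sweep=169.5153

bisector direction at 126.5899° = (-0.596083,0.802923)
center distance |VC| = r/sin(θ/2) = 16.872081/sin(5.2424°) = 184.659389
C = V + |VC|·bis = (-123.0547,121.4837)
T_A = V + ((C−V)·d_A)·d_A = V + 183.8870·d_A = (-108.6454,130.2610)
T_B = V + ((C−V)·d_B)·d_B = V + 183.8870·d_B = (-135.6261,110.2309)
sweep = 180° − θ = 169.5153°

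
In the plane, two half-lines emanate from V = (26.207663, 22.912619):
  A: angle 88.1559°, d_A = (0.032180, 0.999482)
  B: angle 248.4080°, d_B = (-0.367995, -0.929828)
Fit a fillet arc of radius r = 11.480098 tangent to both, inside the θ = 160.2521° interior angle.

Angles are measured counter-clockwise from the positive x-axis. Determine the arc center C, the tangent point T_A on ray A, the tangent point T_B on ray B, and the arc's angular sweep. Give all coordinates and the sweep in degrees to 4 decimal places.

center=(14.7978,25.2792) T_A=(26.2720,24.9098) T_B=(25.4723,21.0546) sweep=19.7479

bisector direction at 168.2820° = (-0.979159,0.203096)
center distance |VC| = r/sin(θ/2) = 11.480098/sin(80.1261°) = 11.652705
C = V + |VC|·bis = (14.7978,25.2792)
T_A = V + ((C−V)·d_A)·d_A = V + 1.9982·d_A = (26.2720,24.9098)
T_B = V + ((C−V)·d_B)·d_B = V + 1.9982·d_B = (25.4723,21.0546)
sweep = 180° − θ = 19.7479°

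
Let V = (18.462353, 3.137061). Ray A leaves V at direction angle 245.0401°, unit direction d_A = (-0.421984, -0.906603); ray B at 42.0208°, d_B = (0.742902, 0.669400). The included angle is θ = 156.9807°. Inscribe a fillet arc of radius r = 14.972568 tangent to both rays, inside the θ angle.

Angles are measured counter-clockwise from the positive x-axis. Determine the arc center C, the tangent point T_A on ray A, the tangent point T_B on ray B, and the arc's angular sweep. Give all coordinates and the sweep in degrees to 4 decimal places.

center=(30.7500,-5.9452) T_A=(17.1758,0.3730) T_B=(20.7273,5.1779) sweep=23.0193

bisector direction at 323.5305° = (0.804173,-0.594395)
center distance |VC| = r/sin(θ/2) = 14.972568/sin(78.4904°) = 15.279828
C = V + |VC|·bis = (30.7500,-5.9452)
T_A = V + ((C−V)·d_A)·d_A = V + 3.0488·d_A = (17.1758,0.3730)
T_B = V + ((C−V)·d_B)·d_B = V + 3.0488·d_B = (20.7273,5.1779)
sweep = 180° − θ = 23.0193°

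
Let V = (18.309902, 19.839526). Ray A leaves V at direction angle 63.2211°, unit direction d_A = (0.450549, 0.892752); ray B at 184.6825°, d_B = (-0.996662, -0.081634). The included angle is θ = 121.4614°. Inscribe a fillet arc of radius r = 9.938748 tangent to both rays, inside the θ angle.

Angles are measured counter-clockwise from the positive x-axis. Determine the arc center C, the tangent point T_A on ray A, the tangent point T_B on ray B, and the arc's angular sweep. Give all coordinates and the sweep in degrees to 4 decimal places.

bisector direction at 123.9518° = (-0.558495,0.829508)
center distance |VC| = r/sin(θ/2) = 9.938748/sin(60.7307°) = 11.393317
C = V + |VC|·bis = (11.9468,29.2904)
T_A = V + ((C−V)·d_A)·d_A = V + 5.5704·d_A = (20.8196,24.8125)
T_B = V + ((C−V)·d_B)·d_B = V + 5.5704·d_B = (12.7581,19.3848)
sweep = 180° − θ = 58.5386°

center=(11.9468,29.2904) T_A=(20.8196,24.8125) T_B=(12.7581,19.3848) sweep=58.5386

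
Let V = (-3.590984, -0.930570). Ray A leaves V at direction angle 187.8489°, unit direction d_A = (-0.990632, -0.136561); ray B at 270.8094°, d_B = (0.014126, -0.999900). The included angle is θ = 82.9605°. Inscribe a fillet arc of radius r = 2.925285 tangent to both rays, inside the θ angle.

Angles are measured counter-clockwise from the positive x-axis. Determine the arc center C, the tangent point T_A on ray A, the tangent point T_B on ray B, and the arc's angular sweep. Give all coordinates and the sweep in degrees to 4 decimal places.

center=(-6.4692,-4.2803) T_A=(-6.8687,-1.3824) T_B=(-3.5442,-4.2390) sweep=97.0395

bisector direction at 229.3291° = (-0.651713,-0.758466)
center distance |VC| = r/sin(θ/2) = 2.925285/sin(41.4802°) = 4.416446
C = V + |VC|·bis = (-6.4692,-4.2803)
T_A = V + ((C−V)·d_A)·d_A = V + 3.3087·d_A = (-6.8687,-1.3824)
T_B = V + ((C−V)·d_B)·d_B = V + 3.3087·d_B = (-3.5442,-4.2390)
sweep = 180° − θ = 97.0395°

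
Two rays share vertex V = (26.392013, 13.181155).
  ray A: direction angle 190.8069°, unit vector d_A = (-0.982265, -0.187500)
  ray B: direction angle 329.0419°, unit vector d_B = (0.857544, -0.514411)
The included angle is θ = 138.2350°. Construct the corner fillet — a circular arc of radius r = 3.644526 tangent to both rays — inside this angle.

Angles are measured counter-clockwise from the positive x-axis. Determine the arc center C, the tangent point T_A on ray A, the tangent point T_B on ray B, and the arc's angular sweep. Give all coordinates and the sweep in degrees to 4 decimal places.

bisector direction at 259.9244° = (-0.174947,-0.984578)
center distance |VC| = r/sin(θ/2) = 3.644526/sin(69.1175°) = 3.900753
C = V + |VC|·bis = (25.7096,9.3406)
T_A = V + ((C−V)·d_A)·d_A = V + 1.3904·d_A = (25.0262,12.9204)
T_B = V + ((C−V)·d_B)·d_B = V + 1.3904·d_B = (27.5844,12.4659)
sweep = 180° − θ = 41.7650°

center=(25.7096,9.3406) T_A=(25.0262,12.9204) T_B=(27.5844,12.4659) sweep=41.7650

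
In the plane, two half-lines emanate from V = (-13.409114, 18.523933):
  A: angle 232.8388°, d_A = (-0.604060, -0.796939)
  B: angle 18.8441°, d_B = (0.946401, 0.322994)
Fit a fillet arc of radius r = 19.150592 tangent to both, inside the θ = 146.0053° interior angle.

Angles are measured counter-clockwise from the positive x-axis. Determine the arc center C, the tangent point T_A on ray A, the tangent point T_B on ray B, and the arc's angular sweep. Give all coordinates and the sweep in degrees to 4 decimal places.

center=(-1.6834,2.2906) T_A=(-16.9453,13.8587) T_B=(-7.8689,20.4147) sweep=33.9947

bisector direction at 305.8415° = (0.585544,-0.810640)
center distance |VC| = r/sin(θ/2) = 19.150592/sin(73.0027°) = 20.025333
C = V + |VC|·bis = (-1.6834,2.2906)
T_A = V + ((C−V)·d_A)·d_A = V + 5.8540·d_A = (-16.9453,13.8587)
T_B = V + ((C−V)·d_B)·d_B = V + 5.8540·d_B = (-7.8689,20.4147)
sweep = 180° − θ = 33.9947°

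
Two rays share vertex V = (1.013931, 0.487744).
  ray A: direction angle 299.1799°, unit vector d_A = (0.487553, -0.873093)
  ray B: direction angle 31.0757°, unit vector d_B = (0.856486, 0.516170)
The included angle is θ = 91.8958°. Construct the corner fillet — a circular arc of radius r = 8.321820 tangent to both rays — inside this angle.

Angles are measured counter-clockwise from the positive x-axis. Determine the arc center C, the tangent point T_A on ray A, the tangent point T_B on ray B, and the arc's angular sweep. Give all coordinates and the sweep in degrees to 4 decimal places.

bisector direction at 345.1278° = (0.966501,-0.256664)
center distance |VC| = r/sin(θ/2) = 8.321820/sin(45.9479°) = 11.578864
C = V + |VC|·bis = (12.2049,-2.4841)
T_A = V + ((C−V)·d_A)·d_A = V + 8.0509·d_A = (4.9392,-6.5415)
T_B = V + ((C−V)·d_B)·d_B = V + 8.0509·d_B = (7.9094,4.6434)
sweep = 180° − θ = 88.1042°

center=(12.2049,-2.4841) T_A=(4.9392,-6.5415) T_B=(7.9094,4.6434) sweep=88.1042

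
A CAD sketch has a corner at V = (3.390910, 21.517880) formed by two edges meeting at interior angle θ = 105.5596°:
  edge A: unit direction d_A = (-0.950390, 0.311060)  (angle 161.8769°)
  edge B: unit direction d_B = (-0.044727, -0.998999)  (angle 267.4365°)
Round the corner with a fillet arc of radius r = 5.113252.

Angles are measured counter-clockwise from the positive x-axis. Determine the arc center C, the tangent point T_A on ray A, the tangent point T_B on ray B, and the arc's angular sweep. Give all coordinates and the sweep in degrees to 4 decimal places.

center=(-1.8909,17.8665) T_A=(-0.3004,22.7260) T_B=(3.2172,17.6378) sweep=74.4404

bisector direction at 214.6567° = (-0.822574,-0.568658)
center distance |VC| = r/sin(θ/2) = 5.113252/sin(52.7798°) = 6.421129
C = V + |VC|·bis = (-1.8909,17.8665)
T_A = V + ((C−V)·d_A)·d_A = V + 3.8840·d_A = (-0.3004,22.7260)
T_B = V + ((C−V)·d_B)·d_B = V + 3.8840·d_B = (3.2172,17.6378)
sweep = 180° − θ = 74.4404°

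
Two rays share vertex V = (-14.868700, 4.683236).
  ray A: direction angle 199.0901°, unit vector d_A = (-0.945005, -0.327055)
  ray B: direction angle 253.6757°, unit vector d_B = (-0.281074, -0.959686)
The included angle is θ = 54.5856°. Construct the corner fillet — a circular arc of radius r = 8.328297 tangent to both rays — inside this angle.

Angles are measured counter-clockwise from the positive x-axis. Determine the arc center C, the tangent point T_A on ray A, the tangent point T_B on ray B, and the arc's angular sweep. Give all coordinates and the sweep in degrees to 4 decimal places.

bisector direction at 226.3829° = (-0.689836,-0.723966)
center distance |VC| = r/sin(θ/2) = 8.328297/sin(27.2928°) = 18.162724
C = V + |VC|·bis = (-27.3980,-8.4660)
T_A = V + ((C−V)·d_A)·d_A = V + 16.1408·d_A = (-30.1218,-0.5957)
T_B = V + ((C−V)·d_B)·d_B = V + 16.1408·d_B = (-19.4054,-10.8068)
sweep = 180° − θ = 125.4144°

center=(-27.3980,-8.4660) T_A=(-30.1218,-0.5957) T_B=(-19.4054,-10.8068) sweep=125.4144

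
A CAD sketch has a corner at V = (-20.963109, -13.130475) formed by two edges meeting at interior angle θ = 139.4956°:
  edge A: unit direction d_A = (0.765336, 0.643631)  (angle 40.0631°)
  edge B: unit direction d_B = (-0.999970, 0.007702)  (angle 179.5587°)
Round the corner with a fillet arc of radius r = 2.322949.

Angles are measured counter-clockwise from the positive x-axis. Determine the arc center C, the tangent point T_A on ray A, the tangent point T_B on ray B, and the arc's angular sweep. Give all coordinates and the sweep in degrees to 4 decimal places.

bisector direction at 109.8109° = (-0.338917,0.940816)
center distance |VC| = r/sin(θ/2) = 2.322949/sin(69.7478°) = 2.476021
C = V + |VC|·bis = (-21.8023,-10.8010)
T_A = V + ((C−V)·d_A)·d_A = V + 0.8571·d_A = (-20.3072,-12.5788)
T_B = V + ((C−V)·d_B)·d_B = V + 0.8571·d_B = (-21.8202,-13.1239)
sweep = 180° − θ = 40.5044°

center=(-21.8023,-10.8010) T_A=(-20.3072,-12.5788) T_B=(-21.8202,-13.1239) sweep=40.5044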